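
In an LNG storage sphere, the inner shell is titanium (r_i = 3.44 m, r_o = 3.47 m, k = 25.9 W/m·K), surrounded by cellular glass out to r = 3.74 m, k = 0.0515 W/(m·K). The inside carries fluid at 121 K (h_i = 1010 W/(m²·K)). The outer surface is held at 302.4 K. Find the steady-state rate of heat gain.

Treat each layer as a resistance in series:
  R_conv,in = 1/(4πr²h) = 1/(4π·3.44²·1010) = 6.658×10^-6 K/W
  R_titanium = (1/3.44 − 1/3.47)/(4πk) = 0.002513/(4π·25.9) = 7.722×10^-6 K/W
  R_cellular glass = (1/3.47 − 1/3.74)/(4πk) = 0.02080/(4π·0.0515) = 0.03215 K/W
ΣR = 6.658×10^-6 + 7.722×10^-6 + 0.03215 = 0.03216 K/W
Q = ΔT/ΣR = (121 K − 302.4 K)/0.03216 = -5640 W
(Negative Q ⇒ heat flows inward; heat gain = 5640 W.)

Q = 5.64 kW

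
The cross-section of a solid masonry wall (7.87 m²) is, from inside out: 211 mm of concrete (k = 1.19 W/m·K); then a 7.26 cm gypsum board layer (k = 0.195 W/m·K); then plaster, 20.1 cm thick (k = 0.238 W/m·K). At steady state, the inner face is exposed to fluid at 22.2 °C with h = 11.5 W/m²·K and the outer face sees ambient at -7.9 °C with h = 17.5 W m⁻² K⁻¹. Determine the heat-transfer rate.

Q = 154 W

Resistance network (inner→outer):
  R_conv,in = 1/(hA) = 1/(11.5·7.87) = 0.01105 K/W
  R_concrete = L/(kA) = 0.211/(1.19·7.87) = 0.02253 K/W
  R_gypsum board = L/(kA) = 0.0726/(0.195·7.87) = 0.04731 K/W
  R_plaster = L/(kA) = 0.201/(0.238·7.87) = 0.1073 K/W
  R_conv,out = 1/(hA) = 1/(17.5·7.87) = 0.007261 K/W
ΣR = 0.01105 + 0.02253 + 0.04731 + 0.1073 + 0.007261 = 0.1955 K/W
Q = ΔT/ΣR = (22.2 °C − -7.9 °C)/0.1955 = 154 W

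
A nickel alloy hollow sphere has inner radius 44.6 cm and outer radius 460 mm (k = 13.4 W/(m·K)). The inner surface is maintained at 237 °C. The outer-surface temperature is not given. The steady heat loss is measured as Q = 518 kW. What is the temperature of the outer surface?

Sum the resistances:
  R_nickel alloy = (1/0.446 − 1/0.460)/(4πk) = 0.06824/(4π·13.4) = 4.052×10^-4 K/W
ΣR = 4.052×10^-4 K/W
ΔT = Q·ΣR = 5.18×10^5 × 4.052×10^-4 = 209.9 K
Heat flows outward, so T_out = T_in − ΔT = 237 − 209.9 = 27.1 °C

T_out = 27.1 °C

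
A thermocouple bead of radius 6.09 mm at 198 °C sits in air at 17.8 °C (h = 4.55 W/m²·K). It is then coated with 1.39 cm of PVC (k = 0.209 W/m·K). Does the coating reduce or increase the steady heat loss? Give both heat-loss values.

increases: 0.382 → 2.07 W

Critical radius for a sphere: r_cr = 2k/h = 0.0919 m = 9.19 cm.
Outer radius after coating: r₂ = 0.00609 + 0.0139 = 0.01999 m.
Since r₁ < r_cr and r₂ ≤ r_cr, the coating moves toward the maximum at r_cr — heat loss rises.
Bare: R = 1/(4πr₁²h) = 471.6 K/W; Q = 180.2/471.6 = 0.382 W.
Coated: R = R_cond + R_conv = 87.24 K/W; Q = 180.2/87.24 = 2.07 W.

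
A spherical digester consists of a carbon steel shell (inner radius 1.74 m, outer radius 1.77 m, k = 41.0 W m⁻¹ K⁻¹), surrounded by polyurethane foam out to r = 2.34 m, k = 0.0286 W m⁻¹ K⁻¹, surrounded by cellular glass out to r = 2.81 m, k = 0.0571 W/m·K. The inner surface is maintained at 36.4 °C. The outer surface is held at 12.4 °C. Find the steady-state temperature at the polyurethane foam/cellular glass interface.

Series thermal resistances, inner to outer:
  R_carbon steel = (1/1.74 − 1/1.77)/(4πk) = 0.009741/(4π·41.0) = 1.891×10^-5 K/W
  R_polyurethane foam = (1/1.77 − 1/2.34)/(4πk) = 0.1376/(4π·0.0286) = 0.3829 K/W
  R_cellular glass = (1/2.34 − 1/2.81)/(4πk) = 0.07148/(4π·0.0571) = 0.09962 K/W
ΣR = 1.891×10^-5 + 0.3829 + 0.09962 = 0.4825 K/W
Q = ΔT/ΣR = (36.4 °C − 12.4 °C)/0.4825 = 49.74 W
From the inner boundary to the polyurethane foam/cellular glass interface, ΣR_partial = 0.3829 K/W.
T_interface = T_in − Q·ΣR_partial = 36.4 °C − (49.74)(0.3829) = 17.4 °C

T = 17.4 °C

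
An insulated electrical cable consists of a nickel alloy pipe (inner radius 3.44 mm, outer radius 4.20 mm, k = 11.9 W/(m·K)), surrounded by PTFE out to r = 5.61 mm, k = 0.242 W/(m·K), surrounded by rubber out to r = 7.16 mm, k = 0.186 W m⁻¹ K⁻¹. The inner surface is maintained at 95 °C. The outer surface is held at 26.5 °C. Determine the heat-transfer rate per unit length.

Resistance network (inner→outer):
  R'_nickel alloy = ln(0.00420/0.00344)/(2πk) = 0.1996/(2π·11.9) = 0.002670 m·K/W
  R'_PTFE = ln(0.00561/0.00420)/(2πk) = 0.2895/(2π·0.242) = 0.1904 m·K/W
  R'_rubber = ln(0.00716/0.00561)/(2πk) = 0.2440/(2π·0.186) = 0.2087 m·K/W
ΣR = 0.002670 + 0.1904 + 0.2087 = 0.4018 m·K/W
Q' = ΔT/ΣR = (95 °C − 26.5 °C)/0.4018 = 170 W/m

Q' = 170 W/m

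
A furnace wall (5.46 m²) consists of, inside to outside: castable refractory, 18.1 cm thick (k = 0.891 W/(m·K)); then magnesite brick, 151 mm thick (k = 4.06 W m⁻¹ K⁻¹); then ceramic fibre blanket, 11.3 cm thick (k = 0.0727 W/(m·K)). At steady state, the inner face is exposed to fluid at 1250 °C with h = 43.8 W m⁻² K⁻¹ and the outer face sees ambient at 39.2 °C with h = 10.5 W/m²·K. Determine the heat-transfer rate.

Series thermal resistances, inner to outer:
  R_conv,in = 1/(hA) = 1/(43.8·5.46) = 0.004182 K/W
  R_castable refractory = L/(kA) = 0.181/(0.891·5.46) = 0.03721 K/W
  R_magnesite brick = L/(kA) = 0.151/(4.06·5.46) = 0.006812 K/W
  R_ceramic fibre blanket = L/(kA) = 0.113/(0.0727·5.46) = 0.2847 K/W
  R_conv,out = 1/(hA) = 1/(10.5·5.46) = 0.01744 K/W
ΣR = 0.004182 + 0.03721 + 0.006812 + 0.2847 + 0.01744 = 0.3503 K/W
Q = ΔT/ΣR = (1250 °C − 39.2 °C)/0.3503 = 3460 W

Q = 3460 W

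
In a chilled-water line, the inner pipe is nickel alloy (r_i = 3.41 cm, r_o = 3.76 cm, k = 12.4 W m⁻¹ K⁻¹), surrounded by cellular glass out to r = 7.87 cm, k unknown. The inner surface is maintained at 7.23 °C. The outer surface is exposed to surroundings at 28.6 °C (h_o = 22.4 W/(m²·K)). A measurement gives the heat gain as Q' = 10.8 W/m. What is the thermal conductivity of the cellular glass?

k = 0.0623 W/m·K

ΣR = ΔT/Q' = |7.23 − 28.6|/10.8 = 1.979 m·K/W
Known resistances:
  R'_nickel alloy = ln(0.0376/0.0341)/(2πk) = 0.09771/(2π·12.4) = 0.001254 m·K/W
  R'_conv,out = 1/(2πr h) = 1/(2π·0.0787·22.4) = 0.09028 m·K/W
R_cellular glass = ΣR − ΣR_known = 1.979 − 0.09153 = 1.887 m·K/W
ln(r₂/r₁)/(2πk) = 1.887 ⇒ k = 0.7386/(2π·1.887) = 0.0623 W/m·K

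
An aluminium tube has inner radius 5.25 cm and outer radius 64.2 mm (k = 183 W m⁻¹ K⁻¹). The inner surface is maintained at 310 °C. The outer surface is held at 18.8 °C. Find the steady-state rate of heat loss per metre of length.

Q' = 2πk·ΔT/ln(r₂/r₁) = 2π × 183 × 291.2 / ln(0.0642/0.0525) = 1.66×10^6 W/m

Q' = 1.66×10^6 W/m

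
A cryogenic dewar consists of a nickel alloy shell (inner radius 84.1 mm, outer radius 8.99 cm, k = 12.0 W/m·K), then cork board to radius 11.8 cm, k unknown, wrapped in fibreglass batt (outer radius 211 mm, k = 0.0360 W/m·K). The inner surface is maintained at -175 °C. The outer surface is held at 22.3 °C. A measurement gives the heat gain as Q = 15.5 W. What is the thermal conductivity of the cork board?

ΣR = ΔT/Q = |-175 − 22.3|/15.5 = 12.73 K/W
Known resistances:
  R_nickel alloy = (1/0.0841 − 1/0.0899)/(4πk) = 0.7671/(4π·12.0) = 0.005087 K/W
  R_fibreglass batt = (1/0.118 − 1/0.211)/(4πk) = 3.735/(4π·0.0360) = 8.257 K/W
R_cork board = ΣR − ΣR_known = 12.73 − 8.262 = 4.468 K/W
(1/r₁−1/r₂)/(4πk) = 4.468 ⇒ k = 2.649/(4π·4.468) = 0.0472 W/m·K

k = 0.0472 W/m·K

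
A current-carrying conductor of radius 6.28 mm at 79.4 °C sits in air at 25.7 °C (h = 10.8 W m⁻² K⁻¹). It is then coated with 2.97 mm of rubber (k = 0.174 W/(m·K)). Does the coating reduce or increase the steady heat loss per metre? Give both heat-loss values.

increases: 22.9 → 27.6 W/m

Critical radius for a cylinder: r_cr = k/h = 0.0161 m = 1.61 cm.
Outer radius after coating: r₂ = 0.00628 + 0.00297 = 0.00925 m.
Since r₁ < r_cr and r₂ ≤ r_cr, the coating moves toward the maximum at r_cr — heat loss rises.
Bare: R = 1/(2πr₁h) = 2.347 m·K/W; Q = 53.7/2.347 = 22.9 W/m.
Coated: R = R_cond + R_conv = 1.947 m·K/W; Q = 53.7/1.947 = 27.6 W/m.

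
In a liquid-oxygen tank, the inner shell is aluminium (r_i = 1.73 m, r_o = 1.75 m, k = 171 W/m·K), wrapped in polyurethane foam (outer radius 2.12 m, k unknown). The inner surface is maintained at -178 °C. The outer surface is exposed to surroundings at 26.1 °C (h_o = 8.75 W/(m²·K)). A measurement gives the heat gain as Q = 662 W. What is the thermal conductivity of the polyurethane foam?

ΣR = ΔT/Q = |-178 − 26.1|/662 = 0.3083 K/W
Known resistances:
  R_aluminium = (1/1.73 − 1/1.75)/(4πk) = 0.006606/(4π·171) = 3.074×10^-6 K/W
  R_conv,out = 1/(4πr²h) = 1/(4π·2.12²·8.75) = 0.002024 K/W
R_polyurethane foam = ΣR − ΣR_known = 0.3083 − 0.002027 = 0.3063 K/W
(1/r₁−1/r₂)/(4πk) = 0.3063 ⇒ k = 0.09973/(4π·0.3063) = 0.0259 W/m·K

k = 0.0259 W/m·K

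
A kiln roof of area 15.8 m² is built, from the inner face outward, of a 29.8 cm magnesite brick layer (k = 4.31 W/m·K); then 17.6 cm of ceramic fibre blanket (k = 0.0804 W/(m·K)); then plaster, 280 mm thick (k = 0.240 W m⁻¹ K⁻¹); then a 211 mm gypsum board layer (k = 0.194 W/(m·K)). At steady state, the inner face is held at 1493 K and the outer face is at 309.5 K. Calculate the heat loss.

Series thermal resistances, inner to outer:
  R_magnesite brick = L/(kA) = 0.298/(4.31·15.8) = 0.004376 K/W
  R_ceramic fibre blanket = L/(kA) = 0.176/(0.0804·15.8) = 0.1385 K/W
  R_plaster = L/(kA) = 0.280/(0.240·15.8) = 0.07384 K/W
  R_gypsum board = L/(kA) = 0.211/(0.194·15.8) = 0.06884 K/W
ΣR = 0.004376 + 0.1385 + 0.07384 + 0.06884 = 0.2856 K/W
Q = ΔT/ΣR = (1493 K − 309.5 K)/0.2856 = 4140 W

Q = 4140 W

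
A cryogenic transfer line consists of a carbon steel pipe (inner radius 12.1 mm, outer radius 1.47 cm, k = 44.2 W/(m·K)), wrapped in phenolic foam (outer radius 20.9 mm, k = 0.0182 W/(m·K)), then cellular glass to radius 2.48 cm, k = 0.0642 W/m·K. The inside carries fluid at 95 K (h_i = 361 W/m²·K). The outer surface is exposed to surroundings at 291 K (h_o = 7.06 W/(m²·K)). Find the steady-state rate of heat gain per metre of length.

Q' = 44.1 W/m

Series thermal resistances, inner to outer:
  R'_conv,in = 1/(2πr h) = 1/(2π·0.0121·361) = 0.03644 m·K/W
  R'_carbon steel = ln(0.0147/0.0121)/(2πk) = 0.1946/(2π·44.2) = 7.009×10^-4 m·K/W
  R'_phenolic foam = ln(0.0209/0.0147)/(2πk) = 0.3519/(2π·0.0182) = 3.077 m·K/W
  R'_cellular glass = ln(0.0248/0.0209)/(2πk) = 0.1711/(2π·0.0642) = 0.4242 m·K/W
  R'_conv,out = 1/(2πr h) = 1/(2π·0.0248·7.06) = 0.9090 m·K/W
ΣR = 0.03644 + 7.009×10^-4 + 3.077 + 0.4242 + 0.9090 = 4.447 m·K/W
Q' = ΔT/ΣR = (95 K − 291 K)/4.447 = -44.1 W/m
(Negative Q' ⇒ heat flows inward; heat gain = 44.1 W/m.)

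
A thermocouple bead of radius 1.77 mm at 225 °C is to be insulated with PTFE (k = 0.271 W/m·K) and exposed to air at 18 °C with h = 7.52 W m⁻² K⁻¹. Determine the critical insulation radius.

r_cr = 7.21 cm

For a sphere, r_cr = 2k_ins/h = 2·0.271/7.52 = 0.0721 m = 7.21 cm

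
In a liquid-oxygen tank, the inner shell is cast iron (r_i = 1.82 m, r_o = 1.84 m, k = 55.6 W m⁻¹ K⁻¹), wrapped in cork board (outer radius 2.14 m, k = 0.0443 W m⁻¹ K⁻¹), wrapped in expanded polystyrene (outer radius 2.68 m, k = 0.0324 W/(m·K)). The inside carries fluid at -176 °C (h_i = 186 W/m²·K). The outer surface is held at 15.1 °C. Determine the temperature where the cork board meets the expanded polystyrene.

Series thermal resistances, inner to outer:
  R_conv,in = 1/(4πr²h) = 1/(4π·1.82²·186) = 1.292×10^-4 K/W
  R_cast iron = (1/1.82 − 1/1.84)/(4πk) = 0.005972/(4π·55.6) = 8.548×10^-6 K/W
  R_cork board = (1/1.84 − 1/2.14)/(4πk) = 0.07619/(4π·0.0443) = 0.1369 K/W
  R_expanded polystyrene = (1/2.14 − 1/2.68)/(4πk) = 0.09416/(4π·0.0324) = 0.2313 K/W
ΣR = 1.292×10^-4 + 8.548×10^-6 + 0.1369 + 0.2313 = 0.3683 K/W
Q = ΔT/ΣR = (-176 °C − 15.1 °C)/0.3683 = -518.9 W
From the inner boundary to the cork board/expanded polystyrene interface, ΣR_partial = 0.1370 K/W.
T_interface = T_in − Q·ΣR_partial = -176 °C − (-518.9)(0.1370) = -105 °C

T = -105 °C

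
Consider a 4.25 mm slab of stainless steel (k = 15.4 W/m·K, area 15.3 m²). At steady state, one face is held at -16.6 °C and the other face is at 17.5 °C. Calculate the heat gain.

Q = 1890 kW

Q = kA·ΔT/L = 15.4 × 15.3 × |-16.6 °C − 17.5 °C| / 0.00425 = 1.89×10^6 W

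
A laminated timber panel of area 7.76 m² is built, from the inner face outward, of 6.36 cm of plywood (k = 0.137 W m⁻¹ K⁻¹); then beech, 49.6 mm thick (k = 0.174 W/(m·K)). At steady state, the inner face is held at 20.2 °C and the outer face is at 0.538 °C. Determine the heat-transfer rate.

Q = 204 W

Treat each layer as a resistance in series:
  R_plywood = L/(kA) = 0.0636/(0.137·7.76) = 0.05982 K/W
  R_beech = L/(kA) = 0.0496/(0.174·7.76) = 0.03673 K/W
ΣR = 0.05982 + 0.03673 = 0.09655 K/W
Q = ΔT/ΣR = (20.2 °C − 0.538 °C)/0.09655 = 204 W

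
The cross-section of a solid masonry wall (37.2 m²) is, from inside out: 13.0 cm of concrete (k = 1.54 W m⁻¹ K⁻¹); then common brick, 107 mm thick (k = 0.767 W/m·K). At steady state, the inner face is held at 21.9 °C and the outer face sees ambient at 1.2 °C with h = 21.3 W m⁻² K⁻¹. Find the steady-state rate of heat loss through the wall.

Resistance network (inner→outer):
  R_concrete = L/(kA) = 0.130/(1.54·37.2) = 0.002269 K/W
  R_common brick = L/(kA) = 0.107/(0.767·37.2) = 0.003750 K/W
  R_conv,out = 1/(hA) = 1/(21.3·37.2) = 0.001262 K/W
ΣR = 0.002269 + 0.003750 + 0.001262 = 0.007281 K/W
Q = ΔT/ΣR = (21.9 °C − 1.2 °C)/0.007281 = 2840 W

Q = 2.84 kW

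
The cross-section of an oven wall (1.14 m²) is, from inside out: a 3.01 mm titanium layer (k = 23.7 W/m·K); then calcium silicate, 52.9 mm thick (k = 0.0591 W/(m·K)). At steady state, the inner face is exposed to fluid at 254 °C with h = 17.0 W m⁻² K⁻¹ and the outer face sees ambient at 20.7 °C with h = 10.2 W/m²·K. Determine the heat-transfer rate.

Q = 253 W

Treat each layer as a resistance in series:
  R_conv,in = 1/(hA) = 1/(17.0·1.14) = 0.05160 K/W
  R_titanium = L/(kA) = 0.00301/(23.7·1.14) = 1.114×10^-4 K/W
  R_calcium silicate = L/(kA) = 0.0529/(0.0591·1.14) = 0.7852 K/W
  R_conv,out = 1/(hA) = 1/(10.2·1.14) = 0.08600 K/W
ΣR = 0.05160 + 1.114×10^-4 + 0.7852 + 0.08600 = 0.9229 K/W
Q = ΔT/ΣR = (254 °C − 20.7 °C)/0.9229 = 253 W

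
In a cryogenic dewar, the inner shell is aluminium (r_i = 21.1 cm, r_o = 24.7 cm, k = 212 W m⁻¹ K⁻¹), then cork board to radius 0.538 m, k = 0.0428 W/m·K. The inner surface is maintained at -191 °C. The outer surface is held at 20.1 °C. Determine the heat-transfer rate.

Resistance network (inner→outer):
  R_aluminium = (1/0.211 − 1/0.247)/(4πk) = 0.6908/(4π·212) = 2.593×10^-4 K/W
  R_cork board = (1/0.247 − 1/0.538)/(4πk) = 2.190/(4π·0.0428) = 4.072 K/W
ΣR = 2.593×10^-4 + 4.072 = 4.072 K/W
Q = ΔT/ΣR = (-191 °C − 20.1 °C)/4.072 = -51.8 W
(Negative Q ⇒ heat flows inward; heat gain = 51.8 W.)

Q = 51.8 W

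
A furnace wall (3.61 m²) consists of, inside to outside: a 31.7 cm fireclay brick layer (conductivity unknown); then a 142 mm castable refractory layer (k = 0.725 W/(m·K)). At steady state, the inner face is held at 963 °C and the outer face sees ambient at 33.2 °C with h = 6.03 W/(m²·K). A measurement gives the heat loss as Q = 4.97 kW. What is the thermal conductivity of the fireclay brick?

k = 1.01 W/m·K

ΣR = ΔT/Q = |963 − 33.2|/4970 = 0.1871 K/W
Known resistances:
  R_castable refractory = L/(kA) = 0.142/(0.725·3.61) = 0.05426 K/W
  R_conv,out = 1/(hA) = 1/(6.03·3.61) = 0.04594 K/W
R_fireclay brick = ΣR − ΣR_known = 0.1871 − 0.1002 = 0.08690 K/W
L/(kA) = 0.08690 ⇒ k = 0.317/(0.08690·3.61) = 1.01 W/m·K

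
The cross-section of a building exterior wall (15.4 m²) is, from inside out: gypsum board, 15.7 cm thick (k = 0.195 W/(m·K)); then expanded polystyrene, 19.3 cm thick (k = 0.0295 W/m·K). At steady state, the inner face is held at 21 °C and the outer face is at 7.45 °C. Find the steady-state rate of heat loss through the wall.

Treat each layer as a resistance in series:
  R_gypsum board = L/(kA) = 0.157/(0.195·15.4) = 0.05228 K/W
  R_expanded polystyrene = L/(kA) = 0.193/(0.0295·15.4) = 0.4248 K/W
ΣR = 0.05228 + 0.4248 = 0.4771 K/W
Q = ΔT/ΣR = (21 °C − 7.45 °C)/0.4771 = 28.4 W

Q = 28.4 W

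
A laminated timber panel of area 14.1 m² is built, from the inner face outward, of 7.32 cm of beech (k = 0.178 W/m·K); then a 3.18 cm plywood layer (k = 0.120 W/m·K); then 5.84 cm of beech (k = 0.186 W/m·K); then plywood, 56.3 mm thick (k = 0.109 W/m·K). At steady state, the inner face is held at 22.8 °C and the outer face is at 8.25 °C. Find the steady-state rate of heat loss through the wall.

Resistance network (inner→outer):
  R_beech = L/(kA) = 0.0732/(0.178·14.1) = 0.02917 K/W
  R_plywood = L/(kA) = 0.0318/(0.120·14.1) = 0.01879 K/W
  R_beech = L/(kA) = 0.0584/(0.186·14.1) = 0.02227 K/W
  R_plywood = L/(kA) = 0.0563/(0.109·14.1) = 0.03663 K/W
ΣR = 0.02917 + 0.01879 + 0.02227 + 0.03663 = 0.1069 K/W
Q = ΔT/ΣR = (22.8 °C − 8.25 °C)/0.1069 = 136 W

Q = 136 W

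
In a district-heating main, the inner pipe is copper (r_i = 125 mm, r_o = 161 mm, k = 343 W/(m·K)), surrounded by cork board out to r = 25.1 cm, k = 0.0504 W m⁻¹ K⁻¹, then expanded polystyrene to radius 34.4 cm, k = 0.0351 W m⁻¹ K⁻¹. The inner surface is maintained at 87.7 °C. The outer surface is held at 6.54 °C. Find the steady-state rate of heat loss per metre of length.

Q' = 28.7 W/m

Resistance network (inner→outer):
  R'_copper = ln(0.161/0.125)/(2πk) = 0.2531/(2π·343) = 1.174×10^-4 m·K/W
  R'_cork board = ln(0.251/0.161)/(2πk) = 0.4440/(2π·0.0504) = 1.402 m·K/W
  R'_expanded polystyrene = ln(0.344/0.251)/(2πk) = 0.3152/(2π·0.0351) = 1.429 m·K/W
ΣR = 1.174×10^-4 + 1.402 + 1.429 = 2.831 m·K/W
Q' = ΔT/ΣR = (87.7 °C − 6.54 °C)/2.831 = 28.7 W/m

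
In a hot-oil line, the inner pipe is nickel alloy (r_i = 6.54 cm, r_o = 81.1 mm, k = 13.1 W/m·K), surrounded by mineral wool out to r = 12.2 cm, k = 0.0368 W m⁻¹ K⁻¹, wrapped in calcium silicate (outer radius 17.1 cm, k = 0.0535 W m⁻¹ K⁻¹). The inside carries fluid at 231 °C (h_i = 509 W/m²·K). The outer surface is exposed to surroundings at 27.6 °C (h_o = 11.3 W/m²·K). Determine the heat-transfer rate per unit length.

Series thermal resistances, inner to outer:
  R'_conv,in = 1/(2πr h) = 1/(2π·0.0654·509) = 0.004781 m·K/W
  R'_nickel alloy = ln(0.0811/0.0654)/(2πk) = 0.2152/(2π·13.1) = 0.002614 m·K/W
  R'_mineral wool = ln(0.122/0.0811)/(2πk) = 0.4083/(2π·0.0368) = 1.766 m·K/W
  R'_calcium silicate = ln(0.171/0.122)/(2πk) = 0.3376/(2π·0.0535) = 1.004 m·K/W
  R'_conv,out = 1/(2πr h) = 1/(2π·0.171·11.3) = 0.08237 m·K/W
ΣR = 0.004781 + 0.002614 + 1.766 + 1.004 + 0.08237 = 2.860 m·K/W
Q' = ΔT/ΣR = (231 °C − 27.6 °C)/2.860 = 71.1 W/m

Q' = 71.1 W/m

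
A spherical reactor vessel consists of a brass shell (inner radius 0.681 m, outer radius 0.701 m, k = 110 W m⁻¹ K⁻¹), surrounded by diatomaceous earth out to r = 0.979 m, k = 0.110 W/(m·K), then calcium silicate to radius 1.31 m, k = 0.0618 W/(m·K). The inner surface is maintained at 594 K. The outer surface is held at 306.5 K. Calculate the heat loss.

Q = 460 W

Resistance network (inner→outer):
  R_brass = (1/0.681 − 1/0.701)/(4πk) = 0.04190/(4π·110) = 3.031×10^-5 K/W
  R_diatomaceous earth = (1/0.701 − 1/0.979)/(4πk) = 0.4051/(4π·0.110) = 0.2930 K/W
  R_calcium silicate = (1/0.979 − 1/1.31)/(4πk) = 0.2581/(4π·0.0618) = 0.3323 K/W
ΣR = 3.031×10^-5 + 0.2930 + 0.3323 = 0.6253 K/W
Q = ΔT/ΣR = (594 K − 306.5 K)/0.6253 = 460 W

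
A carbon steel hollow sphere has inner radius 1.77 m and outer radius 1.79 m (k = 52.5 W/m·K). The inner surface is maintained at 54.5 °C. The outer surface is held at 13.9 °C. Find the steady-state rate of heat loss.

Q = 4πk·ΔT/(1/r₁ − 1/r₂) = 4π × 52.5 × 40.6 / (1/1.77 − 1/1.79) = 4.24×10^6 W

Q = 4240 kW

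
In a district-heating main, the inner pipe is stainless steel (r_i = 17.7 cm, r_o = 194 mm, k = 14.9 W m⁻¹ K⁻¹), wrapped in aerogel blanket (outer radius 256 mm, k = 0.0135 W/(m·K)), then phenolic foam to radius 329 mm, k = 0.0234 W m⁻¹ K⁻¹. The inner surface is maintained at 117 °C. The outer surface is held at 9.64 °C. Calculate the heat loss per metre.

Q' = 21.6 W/m

Series thermal resistances, inner to outer:
  R'_stainless steel = ln(0.194/0.177)/(2πk) = 0.09171/(2π·14.9) = 9.796×10^-4 m·K/W
  R'_aerogel blanket = ln(0.256/0.194)/(2πk) = 0.2773/(2π·0.0135) = 3.269 m·K/W
  R'_phenolic foam = ln(0.329/0.256)/(2πk) = 0.2509/(2π·0.0234) = 1.706 m·K/W
ΣR = 9.796×10^-4 + 3.269 + 1.706 = 4.976 m·K/W
Q' = ΔT/ΣR = (117 °C − 9.64 °C)/4.976 = 21.6 W/m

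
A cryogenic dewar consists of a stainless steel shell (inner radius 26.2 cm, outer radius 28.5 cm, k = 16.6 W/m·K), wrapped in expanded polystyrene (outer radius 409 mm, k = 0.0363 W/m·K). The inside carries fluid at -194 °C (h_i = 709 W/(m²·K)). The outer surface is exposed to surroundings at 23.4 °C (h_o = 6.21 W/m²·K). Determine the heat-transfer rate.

Q = 90.1 W

Resistance network (inner→outer):
  R_conv,in = 1/(4πr²h) = 1/(4π·0.262²·709) = 0.001635 K/W
  R_stainless steel = (1/0.262 − 1/0.285)/(4πk) = 0.3080/(4π·16.6) = 0.001477 K/W
  R_expanded polystyrene = (1/0.285 − 1/0.409)/(4πk) = 1.064/(4π·0.0363) = 2.332 K/W
  R_conv,out = 1/(4πr²h) = 1/(4π·0.409²·6.21) = 0.07660 K/W
ΣR = 0.001635 + 0.001477 + 2.332 + 0.07660 = 2.412 K/W
Q = ΔT/ΣR = (-194 °C − 23.4 °C)/2.412 = -90.1 W
(Negative Q ⇒ heat flows inward; heat gain = 90.1 W.)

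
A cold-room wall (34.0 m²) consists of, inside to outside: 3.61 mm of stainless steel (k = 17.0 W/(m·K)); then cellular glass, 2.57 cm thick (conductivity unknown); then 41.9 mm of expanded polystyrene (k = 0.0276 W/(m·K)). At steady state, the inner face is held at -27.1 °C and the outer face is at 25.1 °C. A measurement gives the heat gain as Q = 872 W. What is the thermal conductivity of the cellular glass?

ΣR = ΔT/Q = |-27.1 − 25.1|/872 = 0.05986 K/W
Known resistances:
  R_stainless steel = L/(kA) = 0.00361/(17.0·34.0) = 6.246×10^-6 K/W
  R_expanded polystyrene = L/(kA) = 0.0419/(0.0276·34.0) = 0.04465 K/W
R_cellular glass = ΣR − ΣR_known = 0.05986 − 0.04466 = 0.01520 K/W
L/(kA) = 0.01520 ⇒ k = 0.0257/(0.01520·34.0) = 0.0497 W/m·K

k = 0.0497 W/m·K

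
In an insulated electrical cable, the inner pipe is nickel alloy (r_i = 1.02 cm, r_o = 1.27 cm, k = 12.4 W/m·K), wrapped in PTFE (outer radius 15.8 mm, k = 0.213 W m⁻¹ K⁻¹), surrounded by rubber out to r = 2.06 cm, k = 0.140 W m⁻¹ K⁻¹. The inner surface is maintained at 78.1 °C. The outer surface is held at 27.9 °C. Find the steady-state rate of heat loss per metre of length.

Q' = 107 W/m

Treat each layer as a resistance in series:
  R'_nickel alloy = ln(0.0127/0.0102)/(2πk) = 0.2192/(2π·12.4) = 0.002814 m·K/W
  R'_PTFE = ln(0.0158/0.0127)/(2πk) = 0.2184/(2π·0.213) = 0.1632 m·K/W
  R'_rubber = ln(0.0206/0.0158)/(2πk) = 0.2653/(2π·0.140) = 0.3016 m·K/W
ΣR = 0.002814 + 0.1632 + 0.3016 = 0.4676 m·K/W
Q' = ΔT/ΣR = (78.1 °C − 27.9 °C)/0.4676 = 107 W/m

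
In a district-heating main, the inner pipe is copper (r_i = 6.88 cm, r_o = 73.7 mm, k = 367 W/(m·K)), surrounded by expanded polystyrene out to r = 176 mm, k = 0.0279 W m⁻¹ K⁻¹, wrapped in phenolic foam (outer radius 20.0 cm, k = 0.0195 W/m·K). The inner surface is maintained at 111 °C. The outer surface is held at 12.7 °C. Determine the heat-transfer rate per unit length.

Q' = 16.4 W/m

Treat each layer as a resistance in series:
  R'_copper = ln(0.0737/0.0688)/(2πk) = 0.06880/(2π·367) = 2.984×10^-5 m·K/W
  R'_expanded polystyrene = ln(0.176/0.0737)/(2πk) = 0.8705/(2π·0.0279) = 4.966 m·K/W
  R'_phenolic foam = ln(0.200/0.176)/(2πk) = 0.1278/(2π·0.0195) = 1.043 m·K/W
ΣR = 2.984×10^-5 + 4.966 + 1.043 = 6.009 m·K/W
Q' = ΔT/ΣR = (111 °C − 12.7 °C)/6.009 = 16.4 W/m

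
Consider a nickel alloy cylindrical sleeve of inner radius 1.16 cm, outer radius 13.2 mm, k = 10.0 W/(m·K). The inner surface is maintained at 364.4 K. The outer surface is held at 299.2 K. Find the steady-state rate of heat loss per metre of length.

Q' = 31700 W/m

Q' = 2πk·ΔT/ln(r₂/r₁) = 2π × 10.0 × 65.2 / ln(0.0132/0.0116) = 31700 W/m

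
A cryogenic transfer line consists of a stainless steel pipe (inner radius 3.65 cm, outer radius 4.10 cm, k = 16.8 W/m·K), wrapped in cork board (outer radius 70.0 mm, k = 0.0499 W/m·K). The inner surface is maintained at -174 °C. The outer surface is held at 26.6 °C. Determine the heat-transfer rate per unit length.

Resistance network (inner→outer):
  R'_stainless steel = ln(0.0410/0.0365)/(2πk) = 0.1163/(2π·16.8) = 0.001101 m·K/W
  R'_cork board = ln(0.0700/0.0410)/(2πk) = 0.5349/(2π·0.0499) = 1.706 m·K/W
ΣR = 0.001101 + 1.706 = 1.707 m·K/W
Q' = ΔT/ΣR = (-174 °C − 26.6 °C)/1.707 = -118 W/m
(Negative Q' ⇒ heat flows inward; heat gain = 118 W/m.)

Q' = 118 W/m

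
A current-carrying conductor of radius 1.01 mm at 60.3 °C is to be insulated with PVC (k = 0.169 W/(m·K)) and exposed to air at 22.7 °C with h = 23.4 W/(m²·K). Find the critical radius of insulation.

r_cr = 0.722 cm

For a cylinder, r_cr = k_ins/h = 0.169/23.4 = 0.00722 m = 0.722 cm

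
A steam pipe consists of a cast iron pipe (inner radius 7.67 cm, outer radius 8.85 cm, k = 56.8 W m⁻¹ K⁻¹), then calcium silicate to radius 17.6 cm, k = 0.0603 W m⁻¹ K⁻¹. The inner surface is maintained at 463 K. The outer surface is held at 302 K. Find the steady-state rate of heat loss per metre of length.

Resistance network (inner→outer):
  R'_cast iron = ln(0.0885/0.0767)/(2πk) = 0.1431/(2π·56.8) = 4.010×10^-4 m·K/W
  R'_calcium silicate = ln(0.176/0.0885)/(2πk) = 0.6875/(2π·0.0603) = 1.815 m·K/W
ΣR = 4.010×10^-4 + 1.815 = 1.815 m·K/W
Q' = ΔT/ΣR = (463 K − 302 K)/1.815 = 88.7 W/m

Q' = 88.7 W/m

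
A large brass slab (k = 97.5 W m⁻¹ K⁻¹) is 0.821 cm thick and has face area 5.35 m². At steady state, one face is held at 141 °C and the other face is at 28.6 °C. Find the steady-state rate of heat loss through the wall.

Q = 7140 kW

Q = kA·ΔT/L = 97.5 × 5.35 × |141 °C − 28.6 °C| / 0.00821 = 7.14×10^6 W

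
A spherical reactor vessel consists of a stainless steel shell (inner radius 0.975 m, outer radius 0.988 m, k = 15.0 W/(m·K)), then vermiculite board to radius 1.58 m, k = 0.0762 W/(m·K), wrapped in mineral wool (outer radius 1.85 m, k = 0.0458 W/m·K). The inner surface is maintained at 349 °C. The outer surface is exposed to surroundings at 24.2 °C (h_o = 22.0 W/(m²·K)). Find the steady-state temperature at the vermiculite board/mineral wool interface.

T = 118 °C

Series thermal resistances, inner to outer:
  R_stainless steel = (1/0.975 − 1/0.988)/(4πk) = 0.01350/(4π·15.0) = 7.159×10^-5 K/W
  R_vermiculite board = (1/0.988 − 1/1.58)/(4πk) = 0.3792/(4π·0.0762) = 0.3960 K/W
  R_mineral wool = (1/1.58 − 1/1.85)/(4πk) = 0.09237/(4π·0.0458) = 0.1605 K/W
  R_conv,out = 1/(4πr²h) = 1/(4π·1.85²·22.0) = 0.001057 K/W
ΣR = 7.159×10^-5 + 0.3960 + 0.1605 + 0.001057 = 0.5576 K/W
Q = ΔT/ΣR = (349 °C − 24.2 °C)/0.5576 = 582.5 W
From the inner boundary to the vermiculite board/mineral wool interface, ΣR_partial = 0.3961 K/W.
T_interface = T_in − Q·ΣR_partial = 349 °C − (582.5)(0.3961) = 118 °C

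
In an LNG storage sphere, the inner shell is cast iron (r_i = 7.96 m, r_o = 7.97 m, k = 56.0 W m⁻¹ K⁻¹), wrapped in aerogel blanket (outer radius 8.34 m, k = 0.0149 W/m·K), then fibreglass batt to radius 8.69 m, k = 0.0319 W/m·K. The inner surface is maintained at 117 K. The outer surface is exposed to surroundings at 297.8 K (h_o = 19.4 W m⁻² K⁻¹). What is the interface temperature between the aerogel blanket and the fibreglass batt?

Resistance network (inner→outer):
  R_cast iron = (1/7.96 − 1/7.97)/(4πk) = 1.576×10^-4/(4π·56.0) = 2.240×10^-7 K/W
  R_aerogel blanket = (1/7.97 − 1/8.34)/(4πk) = 0.005566/(4π·0.0149) = 0.02973 K/W
  R_fibreglass batt = (1/8.34 − 1/8.69)/(4πk) = 0.004829/(4π·0.0319) = 0.01205 K/W
  R_conv,out = 1/(4πr²h) = 1/(4π·8.69²·19.4) = 5.432×10^-5 K/W
ΣR = 2.240×10^-7 + 0.02973 + 0.01205 + 5.432×10^-5 = 0.04183 K/W
Q = ΔT/ΣR = (117 K − 297.8 K)/0.04183 = -4322 W
From the inner boundary to the aerogel blanket/fibreglass batt interface, ΣR_partial = 0.02973 K/W.
T_interface = T_in − Q·ΣR_partial = 117 K − (-4322)(0.02973) = 245.5 K

T = 245.5 K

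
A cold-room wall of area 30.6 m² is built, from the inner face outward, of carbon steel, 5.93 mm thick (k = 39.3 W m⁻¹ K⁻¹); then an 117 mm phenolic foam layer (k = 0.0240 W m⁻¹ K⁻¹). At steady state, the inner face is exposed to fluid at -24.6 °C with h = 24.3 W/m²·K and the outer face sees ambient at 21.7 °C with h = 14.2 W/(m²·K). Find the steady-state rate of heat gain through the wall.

Q = 284 W

Treat each layer as a resistance in series:
  R_conv,in = 1/(hA) = 1/(24.3·30.6) = 0.001345 K/W
  R_carbon steel = L/(kA) = 0.00593/(39.3·30.6) = 4.931×10^-6 K/W
  R_phenolic foam = L/(kA) = 0.117/(0.0240·30.6) = 0.1593 K/W
  R_conv,out = 1/(hA) = 1/(14.2·30.6) = 0.002301 K/W
ΣR = 0.001345 + 4.931×10^-6 + 0.1593 + 0.002301 = 0.1630 K/W
Q = ΔT/ΣR = (-24.6 °C − 21.7 °C)/0.1630 = -284 W
(Negative Q ⇒ heat flows inward; heat gain = 284 W.)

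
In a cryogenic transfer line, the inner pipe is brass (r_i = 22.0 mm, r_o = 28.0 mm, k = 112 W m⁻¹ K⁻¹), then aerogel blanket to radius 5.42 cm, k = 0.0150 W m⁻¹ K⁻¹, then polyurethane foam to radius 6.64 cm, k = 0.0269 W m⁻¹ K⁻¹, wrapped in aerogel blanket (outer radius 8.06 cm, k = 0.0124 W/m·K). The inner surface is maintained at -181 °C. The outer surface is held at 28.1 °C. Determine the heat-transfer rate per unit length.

Treat each layer as a resistance in series:
  R'_brass = ln(0.0280/0.0220)/(2πk) = 0.2412/(2π·112) = 3.427×10^-4 m·K/W
  R'_aerogel blanket = ln(0.0542/0.0280)/(2πk) = 0.6605/(2π·0.0150) = 7.008 m·K/W
  R'_polyurethane foam = ln(0.0664/0.0542)/(2πk) = 0.2030/(2π·0.0269) = 1.201 m·K/W
  R'_aerogel blanket = ln(0.0806/0.0664)/(2πk) = 0.1938/(2π·0.0124) = 2.487 m·K/W
ΣR = 3.427×10^-4 + 7.008 + 1.201 + 2.487 = 10.70 m·K/W
Q' = ΔT/ΣR = (-181 °C − 28.1 °C)/10.70 = -19.5 W/m
(Negative Q' ⇒ heat flows inward; heat gain = 19.5 W/m.)

Q' = 19.5 W/m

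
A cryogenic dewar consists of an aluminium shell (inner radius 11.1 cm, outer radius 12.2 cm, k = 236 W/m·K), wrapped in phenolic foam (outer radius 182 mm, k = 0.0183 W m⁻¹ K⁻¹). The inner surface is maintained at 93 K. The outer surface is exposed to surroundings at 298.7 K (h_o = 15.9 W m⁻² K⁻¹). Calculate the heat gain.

Treat each layer as a resistance in series:
  R_aluminium = (1/0.111 − 1/0.122)/(4πk) = 0.8123/(4π·236) = 2.739×10^-4 K/W
  R_phenolic foam = (1/0.122 − 1/0.182)/(4πk) = 2.702/(4π·0.0183) = 11.75 K/W
  R_conv,out = 1/(4πr²h) = 1/(4π·0.182²·15.9) = 0.1511 K/W
ΣR = 2.739×10^-4 + 11.75 + 0.1511 = 11.90 K/W
Q = ΔT/ΣR = (93 K − 298.7 K)/11.90 = -17.3 W
(Negative Q ⇒ heat flows inward; heat gain = 17.3 W.)

Q = 17.3 W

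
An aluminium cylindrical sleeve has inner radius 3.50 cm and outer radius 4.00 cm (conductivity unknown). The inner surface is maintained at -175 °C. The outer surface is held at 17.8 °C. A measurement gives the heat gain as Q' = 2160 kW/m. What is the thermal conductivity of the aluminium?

ΣR = ΔT/Q' = |-175 − 17.8|/2.16×10^6 = 8.926×10^-5 m·K/W
ln(r₂/r₁)/(2πk) = 8.926×10^-5 ⇒ k = 0.1335/(2π·8.926×10^-5) = 238 W/m·K

k = 238 W/m·K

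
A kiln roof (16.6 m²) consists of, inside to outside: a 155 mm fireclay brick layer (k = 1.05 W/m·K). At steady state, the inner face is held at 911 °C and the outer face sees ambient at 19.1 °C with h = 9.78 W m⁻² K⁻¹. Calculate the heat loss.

Q = 59.3 kW

Treat each layer as a resistance in series:
  R_fireclay brick = L/(kA) = 0.155/(1.05·16.6) = 0.008893 K/W
  R_conv,out = 1/(hA) = 1/(9.78·16.6) = 0.006160 K/W
ΣR = 0.008893 + 0.006160 = 0.01505 K/W
Q = ΔT/ΣR = (911 °C − 19.1 °C)/0.01505 = 59300 W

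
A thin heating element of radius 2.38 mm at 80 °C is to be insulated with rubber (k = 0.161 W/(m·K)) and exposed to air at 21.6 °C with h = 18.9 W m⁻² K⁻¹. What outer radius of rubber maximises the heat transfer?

For a cylinder, r_cr = k_ins/h = 0.161/18.9 = 0.00852 m = 0.852 cm

r_cr = 0.852 cm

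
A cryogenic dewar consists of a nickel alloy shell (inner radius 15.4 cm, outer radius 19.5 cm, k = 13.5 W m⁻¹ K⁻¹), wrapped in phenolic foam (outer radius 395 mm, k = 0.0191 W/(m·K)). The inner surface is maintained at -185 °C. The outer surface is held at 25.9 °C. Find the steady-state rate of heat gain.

Treat each layer as a resistance in series:
  R_nickel alloy = (1/0.154 − 1/0.195)/(4πk) = 1.365/(4π·13.5) = 0.008048 K/W
  R_phenolic foam = (1/0.195 − 1/0.395)/(4πk) = 2.597/(4π·0.0191) = 10.82 K/W
ΣR = 0.008048 + 10.82 = 10.83 K/W
Q = ΔT/ΣR = (-185 °C − 25.9 °C)/10.83 = -19.5 W
(Negative Q ⇒ heat flows inward; heat gain = 19.5 W.)

Q = 19.5 W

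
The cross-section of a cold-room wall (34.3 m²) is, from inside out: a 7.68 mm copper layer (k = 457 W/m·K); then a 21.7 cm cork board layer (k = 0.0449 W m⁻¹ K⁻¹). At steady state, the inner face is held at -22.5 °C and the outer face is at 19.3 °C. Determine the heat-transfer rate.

Q = 297 W

Resistance network (inner→outer):
  R_copper = L/(kA) = 0.00768/(457·34.3) = 4.899×10^-7 K/W
  R_cork board = L/(kA) = 0.217/(0.0449·34.3) = 0.1409 K/W
ΣR = 4.899×10^-7 + 0.1409 = 0.1409 K/W
Q = ΔT/ΣR = (-22.5 °C − 19.3 °C)/0.1409 = -297 W
(Negative Q ⇒ heat flows inward; heat gain = 297 W.)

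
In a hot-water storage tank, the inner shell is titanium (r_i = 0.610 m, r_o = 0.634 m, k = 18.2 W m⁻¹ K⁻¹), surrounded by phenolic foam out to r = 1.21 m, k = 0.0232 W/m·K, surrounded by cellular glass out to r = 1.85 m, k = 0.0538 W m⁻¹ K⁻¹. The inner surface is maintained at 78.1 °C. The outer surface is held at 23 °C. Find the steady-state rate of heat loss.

Q = 18.4 W

Resistance network (inner→outer):
  R_titanium = (1/0.610 − 1/0.634)/(4πk) = 0.06206/(4π·18.2) = 2.713×10^-4 K/W
  R_phenolic foam = (1/0.634 − 1/1.21)/(4πk) = 0.7508/(4π·0.0232) = 2.575 K/W
  R_cellular glass = (1/1.21 − 1/1.85)/(4πk) = 0.2859/(4π·0.0538) = 0.4229 K/W
ΣR = 2.713×10^-4 + 2.575 + 0.4229 = 2.998 K/W
Q = ΔT/ΣR = (78.1 °C − 23 °C)/2.998 = 18.4 W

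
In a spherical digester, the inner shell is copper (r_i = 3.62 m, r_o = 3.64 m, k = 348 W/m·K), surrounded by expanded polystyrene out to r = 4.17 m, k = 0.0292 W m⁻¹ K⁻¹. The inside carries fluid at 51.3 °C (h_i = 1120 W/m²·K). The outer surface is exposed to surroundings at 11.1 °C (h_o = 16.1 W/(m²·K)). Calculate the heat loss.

Resistance network (inner→outer):
  R_conv,in = 1/(4πr²h) = 1/(4π·3.62²·1120) = 5.422×10^-6 K/W
  R_copper = (1/3.62 − 1/3.64)/(4πk) = 0.001518/(4π·348) = 3.471×10^-7 K/W
  R_expanded polystyrene = (1/3.64 − 1/4.17)/(4πk) = 0.03492/(4π·0.0292) = 0.09516 K/W
  R_conv,out = 1/(4πr²h) = 1/(4π·4.17²·16.1) = 2.842×10^-4 K/W
ΣR = 5.422×10^-6 + 3.471×10^-7 + 0.09516 + 2.842×10^-4 = 0.09545 K/W
Q = ΔT/ΣR = (51.3 °C − 11.1 °C)/0.09545 = 421 W

Q = 421 W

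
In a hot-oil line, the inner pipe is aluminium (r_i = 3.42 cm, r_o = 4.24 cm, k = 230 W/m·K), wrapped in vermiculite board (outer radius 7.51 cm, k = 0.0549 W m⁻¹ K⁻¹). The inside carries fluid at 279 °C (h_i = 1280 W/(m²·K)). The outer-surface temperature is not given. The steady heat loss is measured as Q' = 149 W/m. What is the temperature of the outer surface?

Series resistances:
  R'_conv,in = 1/(2πr h) = 1/(2π·0.0342·1280) = 0.003636 m·K/W
  R'_aluminium = ln(0.0424/0.0342)/(2πk) = 0.2149/(2π·230) = 1.487×10^-4 m·K/W
  R'_vermiculite board = ln(0.0751/0.0424)/(2πk) = 0.5717/(2π·0.0549) = 1.657 m·K/W
ΣR = 1.661 m·K/W
ΔT = Q'·ΣR = 149 × 1.661 = 247.5 K
Heat flows outward, so T_out = T_in − ΔT = 279 − 247.5 = 31.5 °C

T_out = 31.5 °C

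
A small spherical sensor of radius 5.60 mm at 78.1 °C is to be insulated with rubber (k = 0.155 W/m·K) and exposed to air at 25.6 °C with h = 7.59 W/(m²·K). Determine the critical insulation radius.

For a sphere, r_cr = 2k_ins/h = 2·0.155/7.59 = 0.0408 m = 4.08 cm

r_cr = 4.08 cm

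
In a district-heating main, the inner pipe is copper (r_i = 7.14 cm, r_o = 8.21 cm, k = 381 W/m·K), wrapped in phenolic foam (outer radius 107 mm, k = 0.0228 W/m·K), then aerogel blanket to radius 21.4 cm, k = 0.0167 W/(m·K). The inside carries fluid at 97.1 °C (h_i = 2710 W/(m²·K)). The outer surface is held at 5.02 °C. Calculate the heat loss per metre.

Q' = 10.9 W/m

Treat each layer as a resistance in series:
  R'_conv,in = 1/(2πr h) = 1/(2π·0.0714·2710) = 8.225×10^-4 m·K/W
  R'_copper = ln(0.0821/0.0714)/(2πk) = 0.1396/(2π·381) = 5.833×10^-5 m·K/W
  R'_phenolic foam = ln(0.107/0.0821)/(2πk) = 0.2649/(2π·0.0228) = 1.849 m·K/W
  R'_aerogel blanket = ln(0.214/0.107)/(2πk) = 0.6931/(2π·0.0167) = 6.606 m·K/W
ΣR = 8.225×10^-4 + 5.833×10^-5 + 1.849 + 6.606 = 8.456 m·K/W
Q' = ΔT/ΣR = (97.1 °C − 5.02 °C)/8.456 = 10.9 W/m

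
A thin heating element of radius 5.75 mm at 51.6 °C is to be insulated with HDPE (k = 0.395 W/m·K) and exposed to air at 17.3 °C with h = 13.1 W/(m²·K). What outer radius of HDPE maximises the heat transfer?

r_cr = 3.02 cm

For a cylinder, r_cr = k_ins/h = 0.395/13.1 = 0.0302 m = 3.02 cm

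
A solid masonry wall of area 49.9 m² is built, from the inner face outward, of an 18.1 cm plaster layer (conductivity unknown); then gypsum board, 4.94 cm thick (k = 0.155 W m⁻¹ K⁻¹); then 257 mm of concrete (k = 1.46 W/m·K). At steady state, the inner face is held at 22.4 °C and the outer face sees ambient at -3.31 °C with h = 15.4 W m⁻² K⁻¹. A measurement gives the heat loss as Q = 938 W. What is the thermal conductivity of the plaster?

k = 0.224 W/m·K

ΣR = ΔT/Q = |22.4 − -3.31|/938 = 0.02741 K/W
Known resistances:
  R_gypsum board = L/(kA) = 0.0494/(0.155·49.9) = 0.006387 K/W
  R_concrete = L/(kA) = 0.257/(1.46·49.9) = 0.003528 K/W
  R_conv,out = 1/(hA) = 1/(15.4·49.9) = 0.001301 K/W
R_plaster = ΣR − ΣR_known = 0.02741 − 0.01122 = 0.01619 K/W
L/(kA) = 0.01619 ⇒ k = 0.181/(0.01619·49.9) = 0.224 W/m·K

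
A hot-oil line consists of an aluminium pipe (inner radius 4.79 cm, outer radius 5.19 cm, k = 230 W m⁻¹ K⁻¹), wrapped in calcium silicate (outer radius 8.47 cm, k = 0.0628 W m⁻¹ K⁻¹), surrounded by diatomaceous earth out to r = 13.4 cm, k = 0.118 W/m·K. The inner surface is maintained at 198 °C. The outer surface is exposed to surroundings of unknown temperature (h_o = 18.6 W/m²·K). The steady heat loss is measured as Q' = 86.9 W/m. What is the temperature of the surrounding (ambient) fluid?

T_out = 30.8 °C

Series resistances:
  R'_aluminium = ln(0.0519/0.0479)/(2πk) = 0.08020/(2π·230) = 5.550×10^-5 m·K/W
  R'_calcium silicate = ln(0.0847/0.0519)/(2πk) = 0.4898/(2π·0.0628) = 1.241 m·K/W
  R'_diatomaceous earth = ln(0.134/0.0847)/(2πk) = 0.4587/(2π·0.118) = 0.6187 m·K/W
  R'_conv,out = 1/(2πr h) = 1/(2π·0.134·18.6) = 0.06386 m·K/W
ΣR = 1.924 m·K/W
ΔT = Q'·ΣR = 86.9 × 1.924 = 167.2 K
Heat flows outward, so T_out = T_in − ΔT = 198 − 167.2 = 30.8 °C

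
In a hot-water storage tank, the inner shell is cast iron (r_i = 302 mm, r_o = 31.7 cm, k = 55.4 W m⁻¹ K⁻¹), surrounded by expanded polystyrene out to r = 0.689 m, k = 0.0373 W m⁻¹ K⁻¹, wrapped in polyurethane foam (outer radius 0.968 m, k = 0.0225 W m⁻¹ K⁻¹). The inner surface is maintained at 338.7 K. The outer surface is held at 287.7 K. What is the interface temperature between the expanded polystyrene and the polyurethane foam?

Series thermal resistances, inner to outer:
  R_cast iron = (1/0.302 − 1/0.317)/(4πk) = 0.1567/(4π·55.4) = 2.251×10^-4 K/W
  R_expanded polystyrene = (1/0.317 − 1/0.689)/(4πk) = 1.703/(4π·0.0373) = 3.634 K/W
  R_polyurethane foam = (1/0.689 − 1/0.968)/(4πk) = 0.4183/(4π·0.0225) = 1.480 K/W
ΣR = 2.251×10^-4 + 3.634 + 1.480 = 5.114 K/W
Q = ΔT/ΣR = (338.7 K − 287.7 K)/5.114 = 9.973 W
From the inner boundary to the expanded polystyrene/polyurethane foam interface, ΣR_partial = 3.634 K/W.
T_interface = T_in − Q·ΣR_partial = 338.7 K − (9.973)(3.634) = 302.5 K

T = 302.5 K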